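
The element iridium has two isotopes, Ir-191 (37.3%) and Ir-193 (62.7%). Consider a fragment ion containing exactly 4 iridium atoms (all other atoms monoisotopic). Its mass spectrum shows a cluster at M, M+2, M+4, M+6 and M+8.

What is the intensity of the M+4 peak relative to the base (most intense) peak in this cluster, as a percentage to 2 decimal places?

89.23%

Binomial terms of (0.373 + 0.627)^4: M 0.0194, M+2 0.1302, M+4 0.3282, M+6 0.3678, M+8 0.1546 → M+6 is the base peak.
P(M+6) = C(4,3) × 0.373^1 × 0.627^3 = 4 × 0.3730 × 0.24649188 = 0.367766 (base)
P(M+4) = C(4,2) × 0.373^2 × 0.627^2 = 6 × 0.139129 × 0.393129 = 0.328174
Relative intensity = 0.328174 / 0.367766 × 100 = 89.23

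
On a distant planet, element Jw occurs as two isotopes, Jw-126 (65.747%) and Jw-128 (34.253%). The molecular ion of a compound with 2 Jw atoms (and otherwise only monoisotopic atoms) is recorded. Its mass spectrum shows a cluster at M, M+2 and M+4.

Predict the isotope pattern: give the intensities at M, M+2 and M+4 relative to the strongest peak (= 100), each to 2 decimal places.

The 2 Jw atoms are independent, so intensities follow the terms of (0.65747 + 0.34253)^2.
P(M) = 0.65747^2 = 0.432267
P(M+2) = 2 × 0.65747^1 × 0.34253^1 = 0.450406
P(M+4) = 0.34253^2 = 0.117327
The M+2 peak is largest (0.450406); scaling to 100 gives 95.97 : 100.00 : 26.05.

95.97 : 100.00 : 26.05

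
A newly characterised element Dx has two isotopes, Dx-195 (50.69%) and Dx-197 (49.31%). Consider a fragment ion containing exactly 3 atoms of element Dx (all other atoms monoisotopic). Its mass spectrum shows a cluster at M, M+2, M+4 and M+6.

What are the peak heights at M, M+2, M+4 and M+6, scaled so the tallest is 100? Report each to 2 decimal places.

34.27 : 100.00 : 97.28 : 31.54

Expanding (0.5069 + 0.4931)^3:
P(M) = 0.5069^3 = 0.130247
P(M+2) = 3 × 0.5069^2 × 0.4931^1 = 0.380103
P(M+4) = 3 × 0.5069^1 × 0.4931^2 = 0.369755
P(M+6) = 0.4931^3 = 0.119896
The M+2 peak is largest (0.380103); scaling to 100 gives 34.27 : 100.00 : 97.28 : 31.54.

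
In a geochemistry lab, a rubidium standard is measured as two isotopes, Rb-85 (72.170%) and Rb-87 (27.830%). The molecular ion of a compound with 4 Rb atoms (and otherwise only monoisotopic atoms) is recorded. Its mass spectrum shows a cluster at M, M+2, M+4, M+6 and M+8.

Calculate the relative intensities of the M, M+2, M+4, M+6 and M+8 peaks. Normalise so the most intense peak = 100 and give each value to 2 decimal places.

64.83 : 100.00 : 57.84 : 14.87 : 1.43

Each Rb atom is independently Rb-85 (p = 0.72170) or Rb-87 (q = 0.27830); the cluster is the binomial expansion (p + q)^4.
P(M) = 0.72170^4 = 0.271286
P(M+2) = 4 × 0.72170^3 × 0.27830^1 = 0.418450
P(M+4) = 6 × 0.72170^2 × 0.27830^2 = 0.242042
P(M+6) = 4 × 0.72170^1 × 0.27830^3 = 0.062224
P(M+8) = 0.27830^4 = 0.005999
The M+2 peak is largest (0.418450); scaling to 100 gives 64.83 : 100.00 : 57.84 : 14.87 : 1.43.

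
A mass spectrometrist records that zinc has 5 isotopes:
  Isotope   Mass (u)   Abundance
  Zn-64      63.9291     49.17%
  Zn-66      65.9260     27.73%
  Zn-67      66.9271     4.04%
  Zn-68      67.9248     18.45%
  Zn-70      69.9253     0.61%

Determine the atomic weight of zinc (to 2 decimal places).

The abundance-weighted mean is 0.4917 × 63.9291 + 0.2773 × 65.9260 + 0.0404 × 66.9271 + 0.1845 × 67.9248 + 0.0061 × 69.9253
= 31.43394 + 18.28128 + 2.70385 + 12.53213 + 0.42654 = 65.37774 u

65.38 u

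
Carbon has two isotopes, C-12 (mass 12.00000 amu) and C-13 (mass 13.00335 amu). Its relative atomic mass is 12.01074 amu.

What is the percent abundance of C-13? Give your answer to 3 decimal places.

1.070%

Let x be the fractional abundance of C-12; then C-13 has abundance 1 − x.
12.00000·x + 13.00335·(1 − x) = 12.01074
(12.00000 − 13.00335)·x = 12.01074 − 13.00335
x = -0.99261 / -1.00335 = 0.98930 → 98.930% C-12, 1.070% C-13.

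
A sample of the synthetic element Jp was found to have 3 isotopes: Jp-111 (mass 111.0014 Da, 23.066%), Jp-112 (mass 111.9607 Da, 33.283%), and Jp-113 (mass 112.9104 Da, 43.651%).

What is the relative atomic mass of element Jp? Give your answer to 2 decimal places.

112.15 Da

Ar = Σ fᵢ·mᵢ = 0.23066 × 111.0014 + 0.33283 × 111.9607 + 0.43651 × 112.9104
= 25.60358 + 37.26388 + 49.28652 = 112.15398 Da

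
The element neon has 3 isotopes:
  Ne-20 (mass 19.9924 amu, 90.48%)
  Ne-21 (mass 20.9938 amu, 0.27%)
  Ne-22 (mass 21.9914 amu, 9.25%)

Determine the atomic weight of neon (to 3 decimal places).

Weight each isotope mass by its fractional abundance: 0.9048 × 19.9924 + 0.0027 × 20.9938 + 0.0925 × 21.9914
= 18.08912 + 0.05668 + 2.03420 = 20.18000 amu

20.180 amu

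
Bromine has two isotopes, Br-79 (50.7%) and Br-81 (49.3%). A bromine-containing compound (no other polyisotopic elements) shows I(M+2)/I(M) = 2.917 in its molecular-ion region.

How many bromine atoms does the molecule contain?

For n independent Br atoms, I(M+2)/I(M) = n · (abundance Br-81) / (abundance Br-79) = n · 0.493/0.507.
n = 2.917 × 0.507/0.493 = 3.00 ≈ 3

3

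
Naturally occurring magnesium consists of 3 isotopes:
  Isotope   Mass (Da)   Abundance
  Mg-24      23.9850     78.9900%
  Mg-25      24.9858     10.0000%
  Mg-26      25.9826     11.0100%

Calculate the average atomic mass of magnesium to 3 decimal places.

24.305 Da

Weight each isotope mass by its fractional abundance: 0.789900 × 23.9850 + 0.100000 × 24.9858 + 0.110100 × 25.9826
= 18.94575 + 2.49858 + 2.86068 = 24.30501 Da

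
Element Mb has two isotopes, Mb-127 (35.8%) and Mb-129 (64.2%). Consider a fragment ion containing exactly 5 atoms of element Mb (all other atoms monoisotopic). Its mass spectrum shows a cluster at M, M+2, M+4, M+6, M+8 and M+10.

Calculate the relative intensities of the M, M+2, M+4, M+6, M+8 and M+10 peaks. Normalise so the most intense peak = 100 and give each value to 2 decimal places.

1.73 : 15.55 : 55.76 : 100.00 : 89.66 : 32.16

Each Mb atom is independently Mb-127 (p = 0.358) or Mb-129 (q = 0.642); the cluster is the binomial expansion (p + q)^5.
P(M) = 0.358^5 = 0.005881
P(M+2) = 5 × 0.358^4 × 0.642^1 = 0.052727
P(M+4) = 10 × 0.358^3 × 0.642^2 = 0.189112
P(M+6) = 10 × 0.358^2 × 0.642^3 = 0.339134
P(M+8) = 5 × 0.358^1 × 0.642^4 = 0.304084
P(M+10) = 0.642^5 = 0.109062
The M+6 peak is largest (0.339134); scaling to 100 gives 1.73 : 15.55 : 55.76 : 100.00 : 89.66 : 32.16.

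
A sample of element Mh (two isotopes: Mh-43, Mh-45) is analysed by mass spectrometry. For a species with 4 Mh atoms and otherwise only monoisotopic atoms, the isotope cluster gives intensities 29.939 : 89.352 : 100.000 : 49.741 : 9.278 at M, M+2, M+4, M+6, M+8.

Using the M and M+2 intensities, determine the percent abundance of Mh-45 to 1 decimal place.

Write p for the Mh-43 fraction. I(M+2)/I(M) = [C(4,1)·p^3·(1−p)] / p^4 = 4·(1−p)/p = 89.352/29.939 = 2.9845
(1−p)/p = 2.9845/4 = 0.7461  ⇒  p = 1/(1 + 0.7461) = 0.5727
Mh-43: 57.3%, Mh-45: 42.7%.

42.7%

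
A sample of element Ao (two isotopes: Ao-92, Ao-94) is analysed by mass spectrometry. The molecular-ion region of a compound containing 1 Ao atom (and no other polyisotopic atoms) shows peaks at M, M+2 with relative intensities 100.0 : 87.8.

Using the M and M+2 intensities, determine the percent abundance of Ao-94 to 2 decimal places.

46.75%

If p is the fraction of Ao that is Ao-92, then I(M+2)/I(M) = [C(1,1)·p^0·(1−p)] / p^1 = 1·(1−p)/p = 87.8/100.0 = 0.8780
(1−p)/p = 0.8780/1 = 0.8780  ⇒  p = 1/(1 + 0.8780) = 0.5325
Ao-92: 53.25%, Ao-94: 46.75%.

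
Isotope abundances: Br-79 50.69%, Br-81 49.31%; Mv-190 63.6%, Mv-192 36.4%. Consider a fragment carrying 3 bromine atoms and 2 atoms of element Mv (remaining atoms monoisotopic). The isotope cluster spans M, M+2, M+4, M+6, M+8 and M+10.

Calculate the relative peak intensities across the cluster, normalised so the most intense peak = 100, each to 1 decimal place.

15.4 : 62.4 : 100.0 : 78.8 : 30.5 : 4.6

Bromine pattern (n=3): 0.13024674 : 0.3801026 : 0.36975457 : 0.11989609
Element Mv pattern (n=2): 0.404496 : 0.463008 : 0.132496
Convolve the two distributions (both contribute in 2-u steps):
  M: 0.13024674×0.404496 = 0.052684
  M+2: 0.13024674×0.463008 + 0.3801026×0.404496 = 0.214055
  M+4: 0.13024674×0.132496 + 0.3801026×0.463008 + 0.36975457×0.404496 = 0.342812
  M+6: 0.3801026×0.132496 + 0.36975457×0.463008 + 0.11989609×0.404496 = 0.270059
  M+8: 0.36975457×0.132496 + 0.11989609×0.463008 = 0.104504
  M+10: 0.11989609×0.132496 = 0.015886
Scale to base peak (0.342812) = 100: 15.4 : 62.4 : 100.0 : 78.8 : 30.5 : 4.6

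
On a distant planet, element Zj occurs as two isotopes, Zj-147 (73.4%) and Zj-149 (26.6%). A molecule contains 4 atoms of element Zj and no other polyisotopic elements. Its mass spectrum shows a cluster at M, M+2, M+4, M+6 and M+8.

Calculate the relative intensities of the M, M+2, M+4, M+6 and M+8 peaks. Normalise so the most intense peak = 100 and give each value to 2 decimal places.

68.98 : 100.00 : 54.36 : 13.13 : 1.19

Expanding (0.734 + 0.266)^4:
P(M) = 0.734^4 = 0.290258
P(M+2) = 4 × 0.734^3 × 0.266^1 = 0.420756
P(M+4) = 6 × 0.734^2 × 0.266^2 = 0.228721
P(M+6) = 4 × 0.734^1 × 0.266^3 = 0.055259
P(M+8) = 0.266^4 = 0.005006
The M+2 peak is largest (0.420756); scaling to 100 gives 68.98 : 100.00 : 54.36 : 13.13 : 1.19.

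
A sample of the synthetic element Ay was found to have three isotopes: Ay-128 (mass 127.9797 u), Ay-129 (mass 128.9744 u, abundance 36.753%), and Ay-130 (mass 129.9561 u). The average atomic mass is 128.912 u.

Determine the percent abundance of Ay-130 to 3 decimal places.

The remaining 63.247% is split between Ay-128 (fraction x) and Ay-130 (fraction 0.63247 − x).
Substituting: 127.9797x + 129.9561(0.63247 − x) = 81.510038768
(127.9797 − 129.9561)x = -0.683295799  ⇒  x = 0.34573, y = 0.28674
Ay-128: 34.573%, Ay-130: 28.674%.

28.674%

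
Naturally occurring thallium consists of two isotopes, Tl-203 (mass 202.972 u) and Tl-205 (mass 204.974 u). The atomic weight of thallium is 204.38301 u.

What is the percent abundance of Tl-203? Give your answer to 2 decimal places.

With x = fraction of Tl-203 (so Tl-205 is 1 − x):
202.972·x + 204.974·(1 − x) = 204.38301
(202.972 − 204.974)·x = 204.38301 − 204.974
x = -0.59099 / -2.002 = 0.29520 → 29.52% Tl-203, 70.48% Tl-205.

29.52%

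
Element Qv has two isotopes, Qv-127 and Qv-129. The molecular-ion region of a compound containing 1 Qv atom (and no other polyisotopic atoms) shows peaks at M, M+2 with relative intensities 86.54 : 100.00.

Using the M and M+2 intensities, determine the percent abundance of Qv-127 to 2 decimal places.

Write p for the Qv-127 fraction. I(M+2)/I(M) = [C(1,1)·p^0·(1−p)] / p^1 = 1·(1−p)/p = 100.00/86.54 = 1.1555
(1−p)/p = 1.1555/1 = 1.1555  ⇒  p = 1/(1 + 1.1555) = 0.4639
Qv-127: 46.39%, Qv-129: 53.61%.

46.39%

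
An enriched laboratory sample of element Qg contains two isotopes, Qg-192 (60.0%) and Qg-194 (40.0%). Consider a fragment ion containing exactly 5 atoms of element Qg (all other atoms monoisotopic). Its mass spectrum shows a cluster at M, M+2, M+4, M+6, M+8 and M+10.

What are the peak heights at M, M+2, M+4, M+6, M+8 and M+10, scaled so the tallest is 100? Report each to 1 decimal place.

22.5 : 75.0 : 100.0 : 66.7 : 22.2 : 3.0

The 5 Qg atoms are independent, so intensities follow the terms of (0.600 + 0.400)^5.
P(M) = 0.600^5 = 0.077760
P(M+2) = 5 × 0.600^4 × 0.400^1 = 0.259200
P(M+4) = 10 × 0.600^3 × 0.400^2 = 0.345600
P(M+6) = 10 × 0.600^2 × 0.400^3 = 0.230400
P(M+8) = 5 × 0.600^1 × 0.400^4 = 0.076800
P(M+10) = 0.400^5 = 0.010240
The M+4 peak is largest (0.345600); scaling to 100 gives 22.5 : 75.0 : 100.0 : 66.7 : 22.2 : 3.0.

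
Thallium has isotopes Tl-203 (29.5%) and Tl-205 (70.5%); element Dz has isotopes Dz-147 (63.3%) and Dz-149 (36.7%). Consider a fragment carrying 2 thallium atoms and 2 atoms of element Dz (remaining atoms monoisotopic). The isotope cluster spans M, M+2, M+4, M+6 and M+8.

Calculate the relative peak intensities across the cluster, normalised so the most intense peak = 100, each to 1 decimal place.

8.6 : 51.2 : 100.0 : 71.0 : 16.6

Thallium pattern (n=2): 0.087025 : 0.41595 : 0.497025
Element Dz pattern (n=2): 0.400689 : 0.464622 : 0.134689
Convolve the two distributions (both contribute in 2-u steps):
  M: 0.087025×0.400689 = 0.034870
  M+2: 0.087025×0.464622 + 0.41595×0.400689 = 0.207100
  M+4: 0.087025×0.134689 + 0.41595×0.464622 + 0.497025×0.400689 = 0.404133
  M+6: 0.41595×0.134689 + 0.497025×0.464622 = 0.286953
  M+8: 0.497025×0.134689 = 0.066944
Scale to base peak (0.404133) = 100: 8.6 : 51.2 : 100.0 : 71.0 : 16.6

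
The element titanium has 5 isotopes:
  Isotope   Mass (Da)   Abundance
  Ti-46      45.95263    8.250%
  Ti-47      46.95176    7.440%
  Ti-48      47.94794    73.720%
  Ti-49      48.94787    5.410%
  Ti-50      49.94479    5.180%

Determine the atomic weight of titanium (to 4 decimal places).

Ar = Σ fᵢ·mᵢ = 0.08250 × 45.95263 + 0.07440 × 46.95176 + 0.73720 × 47.94794 + 0.05410 × 48.94787 + 0.05180 × 49.94479
= 3.791092 + 3.493211 + 35.347221 + 2.648080 + 2.587140 = 47.866744 Da

47.8667 Da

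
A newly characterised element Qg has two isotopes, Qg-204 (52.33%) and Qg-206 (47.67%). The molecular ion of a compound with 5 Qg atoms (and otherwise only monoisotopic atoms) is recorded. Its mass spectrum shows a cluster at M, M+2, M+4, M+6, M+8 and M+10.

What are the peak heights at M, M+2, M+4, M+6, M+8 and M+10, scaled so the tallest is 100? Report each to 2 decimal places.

12.05 : 54.89 : 100.00 : 91.09 : 41.49 : 7.56

Expanding (0.5233 + 0.4767)^5:
P(M) = 0.5233^5 = 0.039242
P(M+2) = 5 × 0.5233^4 × 0.4767^1 = 0.178738
P(M+4) = 10 × 0.5233^3 × 0.4767^2 = 0.325644
P(M+6) = 10 × 0.5233^2 × 0.4767^3 = 0.296645
P(M+8) = 5 × 0.5233^1 × 0.4767^4 = 0.135114
P(M+10) = 0.4767^5 = 0.024616
The M+4 peak is largest (0.325644); scaling to 100 gives 12.05 : 54.89 : 100.00 : 91.09 : 41.49 : 7.56.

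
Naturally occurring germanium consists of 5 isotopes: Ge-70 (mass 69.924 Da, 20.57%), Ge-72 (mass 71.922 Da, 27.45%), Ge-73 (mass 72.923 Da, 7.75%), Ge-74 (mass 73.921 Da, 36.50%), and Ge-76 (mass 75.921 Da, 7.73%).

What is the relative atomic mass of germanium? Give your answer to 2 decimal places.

72.63 Da

The abundance-weighted mean is 0.2057 × 69.924 + 0.2745 × 71.922 + 0.0775 × 72.923 + 0.3650 × 73.921 + 0.0773 × 75.921
= 14.3834 + 19.7426 + 5.6515 + 26.9812 + 5.8687 = 72.6274 Da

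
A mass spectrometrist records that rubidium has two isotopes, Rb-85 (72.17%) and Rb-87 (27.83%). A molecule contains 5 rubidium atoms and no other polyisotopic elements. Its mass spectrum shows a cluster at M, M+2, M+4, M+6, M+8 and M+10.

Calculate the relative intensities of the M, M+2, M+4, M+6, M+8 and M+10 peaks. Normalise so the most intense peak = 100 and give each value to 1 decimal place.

51.9 : 100.0 : 77.1 : 29.7 : 5.7 : 0.4

Expanding (0.7217 + 0.2783)^5:
P(M) = 0.7217^5 = 0.195787
P(M+2) = 5 × 0.7217^4 × 0.2783^1 = 0.377494
P(M+4) = 10 × 0.7217^3 × 0.2783^2 = 0.291136
P(M+6) = 10 × 0.7217^2 × 0.2783^3 = 0.112267
P(M+8) = 5 × 0.7217^1 × 0.2783^4 = 0.021646
P(M+10) = 0.2783^5 = 0.001669
The M+2 peak is largest (0.377494); scaling to 100 gives 51.9 : 100.0 : 77.1 : 29.7 : 5.7 : 0.4.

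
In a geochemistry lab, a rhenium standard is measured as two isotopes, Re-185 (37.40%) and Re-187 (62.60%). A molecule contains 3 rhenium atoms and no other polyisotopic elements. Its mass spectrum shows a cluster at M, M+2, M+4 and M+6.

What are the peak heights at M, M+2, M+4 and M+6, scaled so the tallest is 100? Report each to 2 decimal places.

Each Re atom is independently Re-185 (p = 0.3740) or Re-187 (q = 0.6260); the cluster is the binomial expansion (p + q)^3.
P(M) = 0.3740^3 = 0.052314
P(M+2) = 3 × 0.3740^2 × 0.6260^1 = 0.262687
P(M+4) = 3 × 0.3740^1 × 0.6260^2 = 0.439685
P(M+6) = 0.6260^3 = 0.245314
The M+4 peak is largest (0.439685); scaling to 100 gives 11.90 : 59.74 : 100.00 : 55.79.

11.90 : 59.74 : 100.00 : 55.79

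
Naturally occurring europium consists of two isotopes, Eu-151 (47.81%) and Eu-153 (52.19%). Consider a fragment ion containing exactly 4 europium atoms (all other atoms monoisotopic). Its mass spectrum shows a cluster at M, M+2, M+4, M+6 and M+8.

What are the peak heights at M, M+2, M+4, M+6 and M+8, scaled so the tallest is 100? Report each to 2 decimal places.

Expanding (0.4781 + 0.5219)^4:
P(M) = 0.4781^4 = 0.052249
P(M+2) = 4 × 0.4781^3 × 0.5219^1 = 0.228141
P(M+4) = 6 × 0.4781^2 × 0.5219^2 = 0.373563
P(M+6) = 4 × 0.4781^1 × 0.5219^3 = 0.271857
P(M+8) = 0.5219^4 = 0.074191
The M+4 peak is largest (0.373563); scaling to 100 gives 13.99 : 61.07 : 100.00 : 72.77 : 19.86.

13.99 : 61.07 : 100.00 : 72.77 : 19.86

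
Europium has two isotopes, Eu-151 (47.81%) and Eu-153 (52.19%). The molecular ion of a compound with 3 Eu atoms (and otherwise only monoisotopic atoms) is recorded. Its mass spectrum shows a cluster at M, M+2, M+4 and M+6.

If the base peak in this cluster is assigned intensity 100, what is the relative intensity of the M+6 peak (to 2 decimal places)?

36.39

Binomial terms of (0.4781 + 0.5219)^3: M 0.1093, M+2 0.3579, M+4 0.3907, M+6 0.1422 → M+4 is the base peak.
P(M+4) = C(3,2) × 0.4781^1 × 0.5219^2 = 3 × 0.4781 × 0.27237961 = 0.390674 (base)
P(M+6) = C(3,3) × 0.4781^0 × 0.5219^3 = 1 × 1.0000 × 0.14215492 = 0.142155
Relative intensity = 0.142155 / 0.390674 × 100 = 36.39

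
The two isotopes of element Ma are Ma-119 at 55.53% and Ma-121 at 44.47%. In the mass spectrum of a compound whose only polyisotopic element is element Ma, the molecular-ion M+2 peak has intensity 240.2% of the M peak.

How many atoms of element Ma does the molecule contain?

With n Ma atoms, P(M+2)/P(M) = C(n,1)·p^(n−1)q / p^n = n·q/p = n · 0.4447/0.5553.
n = 2.402 × 0.5553/0.4447 = 3.00 ≈ 3

3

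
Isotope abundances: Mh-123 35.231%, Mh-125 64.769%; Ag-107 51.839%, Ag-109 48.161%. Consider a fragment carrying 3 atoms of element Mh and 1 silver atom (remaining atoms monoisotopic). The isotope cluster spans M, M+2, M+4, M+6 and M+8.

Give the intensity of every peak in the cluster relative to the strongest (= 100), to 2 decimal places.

6.40 : 41.22 : 97.63 : 100.00 : 36.92

Element Mh pattern (n=3): 0.04372954 : 0.24117839 : 0.4433846 : 0.27170747
Silver pattern (n=1): 0.51839 : 0.48161
Convolve the two distributions (both contribute in 2-u steps):
  M: 0.04372954×0.51839 = 0.022669
  M+2: 0.04372954×0.48161 + 0.24117839×0.51839 = 0.146085
  M+4: 0.24117839×0.48161 + 0.4433846×0.51839 = 0.346000
  M+6: 0.4433846×0.48161 + 0.27170747×0.51839 = 0.354389
  M+8: 0.27170747×0.48161 = 0.130857
Scale to base peak (0.354389) = 100: 6.40 : 41.22 : 97.63 : 100.00 : 36.92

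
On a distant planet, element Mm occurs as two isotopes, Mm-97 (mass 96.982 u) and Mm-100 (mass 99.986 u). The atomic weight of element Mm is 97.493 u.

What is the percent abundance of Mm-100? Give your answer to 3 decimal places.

17.011%

With x = fraction of Mm-97 (so Mm-100 is 1 − x):
96.982·x + 99.986·(1 − x) = 97.493
(96.982 − 99.986)·x = 97.493 − 99.986
x = -2.493 / -3.004 = 0.82989 → 82.989% Mm-97, 17.011% Mm-100.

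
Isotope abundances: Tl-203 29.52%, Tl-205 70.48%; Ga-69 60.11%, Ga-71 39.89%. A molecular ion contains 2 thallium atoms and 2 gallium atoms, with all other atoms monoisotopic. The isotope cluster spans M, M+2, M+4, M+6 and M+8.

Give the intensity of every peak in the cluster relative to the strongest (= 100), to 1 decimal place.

Thallium pattern (n=2): 0.08714304 : 0.41611392 : 0.49674304
Gallium pattern (n=2): 0.36132121 : 0.47955758 : 0.15912121
Convolve the two distributions (both contribute in 2-u steps):
  M: 0.08714304×0.36132121 = 0.031487
  M+2: 0.08714304×0.47955758 + 0.41611392×0.36132121 = 0.192141
  M+4: 0.08714304×0.15912121 + 0.41611392×0.47955758 + 0.49674304×0.36132121 = 0.392901
  M+6: 0.41611392×0.15912121 + 0.49674304×0.47955758 = 0.304429
  M+8: 0.49674304×0.15912121 = 0.079042
Scale to base peak (0.392901) = 100: 8.0 : 48.9 : 100.0 : 77.5 : 20.1

8.0 : 48.9 : 100.0 : 77.5 : 20.1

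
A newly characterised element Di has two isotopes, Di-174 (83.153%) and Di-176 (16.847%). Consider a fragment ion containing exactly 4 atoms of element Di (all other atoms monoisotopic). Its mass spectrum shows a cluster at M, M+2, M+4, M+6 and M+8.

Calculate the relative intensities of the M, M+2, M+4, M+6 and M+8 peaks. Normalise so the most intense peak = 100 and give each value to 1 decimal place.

The 4 Di atoms are independent, so intensities follow the terms of (0.83153 + 0.16847)^4.
P(M) = 0.83153^4 = 0.478092
P(M+2) = 4 × 0.83153^3 × 0.16847^1 = 0.387451
P(M+4) = 6 × 0.83153^2 × 0.16847^2 = 0.117748
P(M+6) = 4 × 0.83153^1 × 0.16847^3 = 0.015904
P(M+8) = 0.16847^4 = 0.000806
The M peak is largest (0.478092); scaling to 100 gives 100.0 : 81.0 : 24.6 : 3.3 : 0.2.

100.0 : 81.0 : 24.6 : 3.3 : 0.2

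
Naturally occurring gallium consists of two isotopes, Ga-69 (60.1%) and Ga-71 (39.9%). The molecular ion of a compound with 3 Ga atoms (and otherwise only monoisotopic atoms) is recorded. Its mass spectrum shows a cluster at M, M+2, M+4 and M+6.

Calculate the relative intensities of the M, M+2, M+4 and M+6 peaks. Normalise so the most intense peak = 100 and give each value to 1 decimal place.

Expanding (0.601 + 0.399)^3:
P(M) = 0.601^3 = 0.217082
P(M+2) = 3 × 0.601^2 × 0.399^1 = 0.432358
P(M+4) = 3 × 0.601^1 × 0.399^2 = 0.287039
P(M+6) = 0.399^3 = 0.063521
The M+2 peak is largest (0.432358); scaling to 100 gives 50.2 : 100.0 : 66.4 : 14.7.

50.2 : 100.0 : 66.4 : 14.7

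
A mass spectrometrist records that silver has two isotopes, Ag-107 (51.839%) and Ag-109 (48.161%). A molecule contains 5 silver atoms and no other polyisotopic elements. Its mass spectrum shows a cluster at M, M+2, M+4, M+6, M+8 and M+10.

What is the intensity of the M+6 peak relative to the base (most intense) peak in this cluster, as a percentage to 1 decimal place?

92.9%

(0.51839 + 0.48161)^5 gives M 0.0374, M+2 0.1739, M+4 0.3231, M+6 0.3002, M+8 0.1394, M+10 0.0259; the largest is M+4.
P(M+4) = C(5,2) × 0.51839^3 × 0.48161^2 = 10 × 0.13930601 × 0.23194819 = 0.323118 (base)
P(M+6) = C(5,3) × 0.51839^2 × 0.48161^3 = 10 × 0.26872819 × 0.11170857 = 0.300192
Relative intensity = 0.300192 / 0.323118 × 100 = 92.9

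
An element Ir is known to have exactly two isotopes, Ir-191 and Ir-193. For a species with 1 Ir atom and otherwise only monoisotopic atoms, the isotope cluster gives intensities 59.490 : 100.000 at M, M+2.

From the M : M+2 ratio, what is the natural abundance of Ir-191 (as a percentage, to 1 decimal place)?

37.3%

Let p = fractional abundance of Ir-191. I(M+2)/I(M) = [C(1,1)·p^0·(1−p)] / p^1 = 1·(1−p)/p = 100.000/59.490 = 1.6810
(1−p)/p = 1.6810/1 = 1.6810  ⇒  p = 1/(1 + 1.6810) = 0.3730
Ir-191: 37.3%, Ir-193: 62.7%.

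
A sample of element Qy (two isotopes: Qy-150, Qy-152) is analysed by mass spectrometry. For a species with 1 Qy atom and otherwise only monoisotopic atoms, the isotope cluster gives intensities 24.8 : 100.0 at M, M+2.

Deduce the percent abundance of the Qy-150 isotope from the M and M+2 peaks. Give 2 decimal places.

19.87%

Write p for the Qy-150 fraction. I(M+2)/I(M) = [C(1,1)·p^0·(1−p)] / p^1 = 1·(1−p)/p = 100.0/24.8 = 4.0323
(1−p)/p = 4.0323/1 = 4.0323  ⇒  p = 1/(1 + 4.0323) = 0.1987
Qy-150: 19.87%, Qy-152: 80.13%.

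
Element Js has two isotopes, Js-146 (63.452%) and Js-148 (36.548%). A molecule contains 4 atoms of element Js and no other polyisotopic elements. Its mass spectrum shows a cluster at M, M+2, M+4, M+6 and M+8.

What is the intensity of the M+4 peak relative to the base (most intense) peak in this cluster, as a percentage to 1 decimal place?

86.4%

Term probabilities: M 0.1621, M+2 0.3735, M+4 0.3227, M+6 0.1239, M+8 0.0178. Base peak = M+2.
P(M+2) = C(4,1) × 0.63452^3 × 0.36548^1 = 4 × 0.25546767 × 0.36548 = 0.373473 (base)
P(M+4) = C(4,2) × 0.63452^2 × 0.36548^2 = 6 × 0.40261563 × 0.13357563 = 0.322678
Relative intensity = 0.322678 / 0.373473 × 100 = 86.4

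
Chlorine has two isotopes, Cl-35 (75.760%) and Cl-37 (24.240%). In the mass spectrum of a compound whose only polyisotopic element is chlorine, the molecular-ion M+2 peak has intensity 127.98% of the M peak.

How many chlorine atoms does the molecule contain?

For n independent Cl atoms, I(M+2)/I(M) = n · (abundance Cl-37) / (abundance Cl-35) = n · 0.24240/0.75760.
n = 1.2798 × 0.75760/0.24240 = 4.00 ≈ 4

4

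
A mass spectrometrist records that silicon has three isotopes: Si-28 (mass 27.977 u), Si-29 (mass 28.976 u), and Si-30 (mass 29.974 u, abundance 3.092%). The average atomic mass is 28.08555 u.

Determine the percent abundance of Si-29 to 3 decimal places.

4.685%

Let x and y be the fractions of Si-28 and Si-29. Then x + y = 1 − 0.03092 = 0.96908 and 27.977x + 28.976y = 28.08555 − 0.03092×29.974 = 27.15875392.
Substituting: 27.977x + 28.976(0.96908 − x) = 27.15875392
(27.977 − 28.976)x = -0.92130816  ⇒  x = 0.92223, y = 0.04685
Si-28: 92.223%, Si-29: 4.685%.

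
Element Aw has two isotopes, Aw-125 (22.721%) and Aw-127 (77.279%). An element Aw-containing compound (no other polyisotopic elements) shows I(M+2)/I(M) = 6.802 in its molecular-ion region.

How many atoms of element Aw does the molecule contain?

The M+2/M ratio from n Aw atoms is n · q/p = n · 0.77279/0.22721.
n = 6.802 × 0.22721/0.77279 = 2.00 ≈ 2

2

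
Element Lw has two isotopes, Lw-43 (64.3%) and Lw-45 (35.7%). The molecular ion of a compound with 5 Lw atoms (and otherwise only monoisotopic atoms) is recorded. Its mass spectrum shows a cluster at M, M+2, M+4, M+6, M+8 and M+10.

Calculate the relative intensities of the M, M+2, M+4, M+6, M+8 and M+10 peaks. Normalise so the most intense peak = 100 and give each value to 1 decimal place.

32.4 : 90.1 : 100.0 : 55.5 : 15.4 : 1.7

Each Lw atom is independently Lw-43 (p = 0.643) or Lw-45 (q = 0.357); the cluster is the binomial expansion (p + q)^5.
P(M) = 0.643^5 = 0.109914
P(M+2) = 5 × 0.643^4 × 0.357^1 = 0.305128
P(M+4) = 10 × 0.643^3 × 0.357^2 = 0.338820
P(M+6) = 10 × 0.643^2 × 0.357^3 = 0.188116
P(M+8) = 5 × 0.643^1 × 0.357^4 = 0.052222
P(M+10) = 0.357^5 = 0.005799
The M+4 peak is largest (0.338820); scaling to 100 gives 32.4 : 90.1 : 100.0 : 55.5 : 15.4 : 1.7.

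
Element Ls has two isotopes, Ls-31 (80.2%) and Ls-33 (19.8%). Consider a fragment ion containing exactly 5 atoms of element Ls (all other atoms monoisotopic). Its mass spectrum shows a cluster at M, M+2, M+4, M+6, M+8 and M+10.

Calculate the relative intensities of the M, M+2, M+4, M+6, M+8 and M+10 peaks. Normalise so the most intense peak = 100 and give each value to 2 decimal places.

81.01 : 100.00 : 49.38 : 12.19 : 1.50 : 0.07

Expanding (0.802 + 0.198)^5:
P(M) = 0.802^5 = 0.331797
P(M+2) = 5 × 0.802^4 × 0.198^1 = 0.409574
P(M+4) = 10 × 0.802^3 × 0.198^2 = 0.202234
P(M+6) = 10 × 0.802^2 × 0.198^3 = 0.049928
P(M+8) = 5 × 0.802^1 × 0.198^4 = 0.006163
P(M+10) = 0.198^5 = 0.000304
The M+2 peak is largest (0.409574); scaling to 100 gives 81.01 : 100.00 : 49.38 : 12.19 : 1.50 : 0.07.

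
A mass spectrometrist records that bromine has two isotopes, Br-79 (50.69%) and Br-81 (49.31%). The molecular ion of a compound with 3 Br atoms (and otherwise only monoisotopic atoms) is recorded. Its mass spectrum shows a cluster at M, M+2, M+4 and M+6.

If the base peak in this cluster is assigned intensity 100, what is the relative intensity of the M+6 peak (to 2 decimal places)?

31.54

Binomial terms of (0.5069 + 0.4931)^3: M 0.1302, M+2 0.3801, M+4 0.3698, M+6 0.1199 → M+2 is the base peak.
P(M+2) = C(3,1) × 0.5069^2 × 0.4931^1 = 3 × 0.25694761 × 0.4931 = 0.380103 (base)
P(M+6) = C(3,3) × 0.5069^0 × 0.4931^3 = 1 × 1.0000 × 0.11989609 = 0.119896
Relative intensity = 0.119896 / 0.380103 × 100 = 31.54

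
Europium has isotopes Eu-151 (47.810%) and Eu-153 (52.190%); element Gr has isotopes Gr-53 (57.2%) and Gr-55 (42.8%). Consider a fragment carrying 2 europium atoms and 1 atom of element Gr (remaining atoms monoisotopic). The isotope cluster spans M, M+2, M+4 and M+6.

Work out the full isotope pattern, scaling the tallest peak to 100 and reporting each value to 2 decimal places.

34.11 : 100.00 : 96.38 : 30.42

Europium pattern (n=2): 0.22857961 : 0.49904078 : 0.27237961
Element Gr pattern (n=1): 0.5720 : 0.4280
Convolve the two distributions (both contribute in 2-u steps):
  M: 0.22857961×0.5720 = 0.130748
  M+2: 0.22857961×0.4280 + 0.49904078×0.5720 = 0.383283
  M+4: 0.49904078×0.4280 + 0.27237961×0.5720 = 0.369391
  M+6: 0.27237961×0.4280 = 0.116578
Scale to base peak (0.383283) = 100: 34.11 : 100.00 : 96.38 : 30.42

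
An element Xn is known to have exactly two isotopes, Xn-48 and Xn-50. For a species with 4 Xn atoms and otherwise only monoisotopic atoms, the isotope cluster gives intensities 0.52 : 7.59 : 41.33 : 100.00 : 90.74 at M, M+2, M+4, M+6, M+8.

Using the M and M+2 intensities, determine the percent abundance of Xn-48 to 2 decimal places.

21.51%

Write p for the Xn-48 fraction. I(M+2)/I(M) = [C(4,1)·p^3·(1−p)] / p^4 = 4·(1−p)/p = 7.59/0.52 = 14.5962
(1−p)/p = 14.5962/4 = 3.6490  ⇒  p = 1/(1 + 3.6490) = 0.2151
Xn-48: 21.51%, Xn-50: 78.49%.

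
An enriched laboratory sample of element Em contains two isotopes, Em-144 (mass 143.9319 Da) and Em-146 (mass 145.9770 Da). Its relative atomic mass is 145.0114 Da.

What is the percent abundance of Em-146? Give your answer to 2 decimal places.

With x = fraction of Em-144 (so Em-146 is 1 − x):
143.9319·x + 145.9770·(1 − x) = 145.0114
(143.9319 − 145.9770)·x = 145.0114 − 145.9770
x = -0.9656 / -2.0451 = 0.47215 → 47.22% Em-144, 52.78% Em-146.

52.78%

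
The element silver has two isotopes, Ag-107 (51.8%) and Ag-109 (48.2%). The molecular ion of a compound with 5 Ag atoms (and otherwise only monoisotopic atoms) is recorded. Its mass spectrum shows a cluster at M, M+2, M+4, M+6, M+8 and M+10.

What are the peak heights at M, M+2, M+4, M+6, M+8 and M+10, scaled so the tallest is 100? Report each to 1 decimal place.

The 5 Ag atoms are independent, so intensities follow the terms of (0.518 + 0.482)^5.
P(M) = 0.518^5 = 0.037295
P(M+2) = 5 × 0.518^4 × 0.482^1 = 0.173515
P(M+4) = 10 × 0.518^3 × 0.482^2 = 0.322911
P(M+6) = 10 × 0.518^2 × 0.482^3 = 0.300470
P(M+8) = 5 × 0.518^1 × 0.482^4 = 0.139794
P(M+10) = 0.482^5 = 0.026016
The M+4 peak is largest (0.322911); scaling to 100 gives 11.5 : 53.7 : 100.0 : 93.1 : 43.3 : 8.1.

11.5 : 53.7 : 100.0 : 93.1 : 43.3 : 8.1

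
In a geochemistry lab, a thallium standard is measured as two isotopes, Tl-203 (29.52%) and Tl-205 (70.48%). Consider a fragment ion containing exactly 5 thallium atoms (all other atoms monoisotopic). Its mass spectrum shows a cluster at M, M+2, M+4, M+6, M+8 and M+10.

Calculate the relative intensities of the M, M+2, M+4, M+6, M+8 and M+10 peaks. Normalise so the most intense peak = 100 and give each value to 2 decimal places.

The 5 Tl atoms are independent, so intensities follow the terms of (0.2952 + 0.7048)^5.
P(M) = 0.2952^5 = 0.002242
P(M+2) = 5 × 0.2952^4 × 0.7048^1 = 0.026761
P(M+4) = 10 × 0.2952^3 × 0.7048^2 = 0.127785
P(M+6) = 10 × 0.2952^2 × 0.7048^3 = 0.305092
P(M+8) = 5 × 0.2952^1 × 0.7048^4 = 0.364208
P(M+10) = 0.7048^5 = 0.173912
The M+8 peak is largest (0.364208); scaling to 100 gives 0.62 : 7.35 : 35.09 : 83.77 : 100.00 : 47.75.

0.62 : 7.35 : 35.09 : 83.77 : 100.00 : 47.75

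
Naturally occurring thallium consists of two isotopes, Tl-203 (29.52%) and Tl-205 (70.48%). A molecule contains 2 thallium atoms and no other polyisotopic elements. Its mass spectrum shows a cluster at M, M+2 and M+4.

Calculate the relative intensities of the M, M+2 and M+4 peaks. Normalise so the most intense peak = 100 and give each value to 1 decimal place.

Each Tl atom is independently Tl-203 (p = 0.2952) or Tl-205 (q = 0.7048); the cluster is the binomial expansion (p + q)^2.
P(M) = 0.2952^2 = 0.087143
P(M+2) = 2 × 0.2952^1 × 0.7048^1 = 0.416114
P(M+4) = 0.7048^2 = 0.496743
The M+4 peak is largest (0.496743); scaling to 100 gives 17.5 : 83.8 : 100.0.

17.5 : 83.8 : 100.0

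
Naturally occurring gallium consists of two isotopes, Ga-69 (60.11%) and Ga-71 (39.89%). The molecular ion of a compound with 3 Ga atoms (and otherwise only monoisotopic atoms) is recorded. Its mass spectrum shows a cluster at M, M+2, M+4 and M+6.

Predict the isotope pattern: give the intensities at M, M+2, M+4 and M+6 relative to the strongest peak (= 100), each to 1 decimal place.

50.2 : 100.0 : 66.4 : 14.7

Expanding (0.6011 + 0.3989)^3:
P(M) = 0.6011^3 = 0.217190
P(M+2) = 3 × 0.6011^2 × 0.3989^1 = 0.432393
P(M+4) = 3 × 0.6011^1 × 0.3989^2 = 0.286943
P(M+6) = 0.3989^3 = 0.063473
The M+2 peak is largest (0.432393); scaling to 100 gives 50.2 : 100.0 : 66.4 : 14.7.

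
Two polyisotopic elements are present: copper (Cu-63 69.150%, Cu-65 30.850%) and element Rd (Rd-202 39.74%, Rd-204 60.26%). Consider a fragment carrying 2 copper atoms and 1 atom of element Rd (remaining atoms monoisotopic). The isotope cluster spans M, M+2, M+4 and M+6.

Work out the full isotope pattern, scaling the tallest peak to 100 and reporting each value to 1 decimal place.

41.5 : 100.0 : 64.4 : 12.5

Copper pattern (n=2): 0.47817225 : 0.4266555 : 0.09517225
Element Rd pattern (n=1): 0.3974 : 0.6026
Convolve the two distributions (both contribute in 2-u steps):
  M: 0.47817225×0.3974 = 0.190026
  M+2: 0.47817225×0.6026 + 0.4266555×0.3974 = 0.457699
  M+4: 0.4266555×0.6026 + 0.09517225×0.3974 = 0.294924
  M+6: 0.09517225×0.6026 = 0.057351
Scale to base peak (0.457699) = 100: 41.5 : 100.0 : 64.4 : 12.5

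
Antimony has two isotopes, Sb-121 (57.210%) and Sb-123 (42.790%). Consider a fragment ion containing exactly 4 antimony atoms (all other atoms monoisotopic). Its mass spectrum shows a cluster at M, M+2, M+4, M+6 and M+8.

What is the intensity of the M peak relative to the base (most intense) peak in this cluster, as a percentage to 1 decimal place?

Term probabilities: M 0.1071, M+2 0.3205, M+4 0.3596, M+6 0.1793, M+8 0.0335. Base peak = M+4.
P(M+4) = C(4,2) × 0.57210^2 × 0.42790^2 = 6 × 0.32729841 × 0.18309841 = 0.359567 (base)
P(M) = C(4,0) × 0.57210^4 × 0.42790^0 = 1 × 0.10712425 × 1.0000 = 0.107124
Relative intensity = 0.107124 / 0.359567 × 100 = 29.8

29.8%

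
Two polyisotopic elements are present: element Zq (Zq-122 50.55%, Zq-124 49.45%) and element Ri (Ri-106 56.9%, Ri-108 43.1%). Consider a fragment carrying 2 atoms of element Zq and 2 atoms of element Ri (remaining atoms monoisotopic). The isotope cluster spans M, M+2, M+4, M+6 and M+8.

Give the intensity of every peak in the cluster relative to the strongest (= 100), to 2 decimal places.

Element Zq pattern (n=2): 0.25553025 : 0.4999395 : 0.24453025
Element Ri pattern (n=2): 0.323761 : 0.490478 : 0.185761
Convolve the two distributions (both contribute in 2-u steps):
  M: 0.25553025×0.323761 = 0.082731
  M+2: 0.25553025×0.490478 + 0.4999395×0.323761 = 0.287193
  M+4: 0.25553025×0.185761 + 0.4999395×0.490478 + 0.24453025×0.323761 = 0.371846
  M+6: 0.4999395×0.185761 + 0.24453025×0.490478 = 0.212806
  M+8: 0.24453025×0.185761 = 0.045424
Scale to base peak (0.371846) = 100: 22.25 : 77.23 : 100.00 : 57.23 : 12.22

22.25 : 77.23 : 100.00 : 57.23 : 12.22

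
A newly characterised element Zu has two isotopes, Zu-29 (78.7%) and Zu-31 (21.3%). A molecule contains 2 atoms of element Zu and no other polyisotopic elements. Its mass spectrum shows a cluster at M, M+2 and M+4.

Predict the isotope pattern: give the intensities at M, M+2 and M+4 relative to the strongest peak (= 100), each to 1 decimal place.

100.0 : 54.1 : 7.3

Each Zu atom is independently Zu-29 (p = 0.787) or Zu-31 (q = 0.213); the cluster is the binomial expansion (p + q)^2.
P(M) = 0.787^2 = 0.619369
P(M+2) = 2 × 0.787^1 × 0.213^1 = 0.335262
P(M+4) = 0.213^2 = 0.045369
The M peak is largest (0.619369); scaling to 100 gives 100.0 : 54.1 : 7.3.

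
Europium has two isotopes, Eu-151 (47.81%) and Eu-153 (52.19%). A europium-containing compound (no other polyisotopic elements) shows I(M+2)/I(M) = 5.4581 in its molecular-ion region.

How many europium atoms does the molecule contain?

The M+2/M ratio from n Eu atoms is n · q/p = n · 0.5219/0.4781.
n = 5.4581 × 0.4781/0.5219 = 5.00 ≈ 5

5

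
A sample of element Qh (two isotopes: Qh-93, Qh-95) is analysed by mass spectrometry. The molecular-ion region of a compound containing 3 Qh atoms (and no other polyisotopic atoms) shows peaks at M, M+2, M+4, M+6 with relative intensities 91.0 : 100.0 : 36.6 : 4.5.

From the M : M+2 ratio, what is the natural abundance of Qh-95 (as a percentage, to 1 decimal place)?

26.8%

Write p for the Qh-93 fraction. I(M+2)/I(M) = [C(3,1)·p^2·(1−p)] / p^3 = 3·(1−p)/p = 100.0/91.0 = 1.0989
(1−p)/p = 1.0989/3 = 0.3663  ⇒  p = 1/(1 + 0.3663) = 0.7319
Qh-93: 73.2%, Qh-95: 26.8%.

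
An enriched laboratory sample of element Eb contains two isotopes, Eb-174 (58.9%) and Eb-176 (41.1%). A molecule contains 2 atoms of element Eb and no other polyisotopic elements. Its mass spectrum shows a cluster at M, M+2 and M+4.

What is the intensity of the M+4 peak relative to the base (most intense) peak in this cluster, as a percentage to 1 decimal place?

34.9%

Term probabilities: M 0.3469, M+2 0.4842, M+4 0.1689. Base peak = M+2.
P(M+2) = C(2,1) × 0.589^1 × 0.411^1 = 2 × 0.5890 × 0.4110 = 0.484158 (base)
P(M+4) = C(2,2) × 0.589^0 × 0.411^2 = 1 × 1.0000 × 0.168921 = 0.168921
Relative intensity = 0.168921 / 0.484158 × 100 = 34.9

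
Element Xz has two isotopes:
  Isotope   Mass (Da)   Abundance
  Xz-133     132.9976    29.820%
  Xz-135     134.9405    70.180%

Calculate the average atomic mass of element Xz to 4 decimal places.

134.3611 Da

Average mass = Σ (abundance × isotope mass) = 0.29820 × 132.9976 + 0.70180 × 134.9405
= 39.65988 + 94.70124 = 134.36112 Da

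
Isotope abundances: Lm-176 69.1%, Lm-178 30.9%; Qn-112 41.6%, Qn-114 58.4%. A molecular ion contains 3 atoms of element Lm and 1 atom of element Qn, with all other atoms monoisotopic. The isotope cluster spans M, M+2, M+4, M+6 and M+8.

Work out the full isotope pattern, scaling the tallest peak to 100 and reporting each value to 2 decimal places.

Element Lm pattern (n=3): 0.32993937 : 0.44262489 : 0.19793211 : 0.02950363
Element Qn pattern (n=1): 0.4160 : 0.5840
Convolve the two distributions (both contribute in 2-u steps):
  M: 0.32993937×0.4160 = 0.137255
  M+2: 0.32993937×0.5840 + 0.44262489×0.4160 = 0.376817
  M+4: 0.44262489×0.5840 + 0.19793211×0.4160 = 0.340833
  M+6: 0.19793211×0.5840 + 0.02950363×0.4160 = 0.127866
  M+8: 0.02950363×0.5840 = 0.017230
Scale to base peak (0.376817) = 100: 36.42 : 100.00 : 90.45 : 33.93 : 4.57

36.42 : 100.00 : 90.45 : 33.93 : 4.57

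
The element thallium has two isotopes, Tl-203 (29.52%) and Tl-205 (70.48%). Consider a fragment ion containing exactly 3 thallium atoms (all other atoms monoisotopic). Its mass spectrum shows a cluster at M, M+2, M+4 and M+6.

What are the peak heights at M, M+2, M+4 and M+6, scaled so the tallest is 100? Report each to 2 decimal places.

Each Tl atom is independently Tl-203 (p = 0.2952) or Tl-205 (q = 0.7048); the cluster is the binomial expansion (p + q)^3.
P(M) = 0.2952^3 = 0.025725
P(M+2) = 3 × 0.2952^2 × 0.7048^1 = 0.184255
P(M+4) = 3 × 0.2952^1 × 0.7048^2 = 0.439916
P(M+6) = 0.7048^3 = 0.350104
The M+4 peak is largest (0.439916); scaling to 100 gives 5.85 : 41.88 : 100.00 : 79.58.

5.85 : 41.88 : 100.00 : 79.58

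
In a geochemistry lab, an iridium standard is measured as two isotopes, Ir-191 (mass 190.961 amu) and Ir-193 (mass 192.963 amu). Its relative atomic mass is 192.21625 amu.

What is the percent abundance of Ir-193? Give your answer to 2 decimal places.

With x = fraction of Ir-191 (so Ir-193 is 1 − x):
190.961·x + 192.963·(1 − x) = 192.21625
(190.961 − 192.963)·x = 192.21625 − 192.963
x = -0.74675 / -2.002 = 0.37300 → 37.30% Ir-191, 62.70% Ir-193.

62.70%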